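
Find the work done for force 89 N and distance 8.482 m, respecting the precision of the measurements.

work done = 89 N × 8.482 m = 754.898 J.
89 has 2 significant figures; 8.482 has 4.
Division/multiplication keeps the fewest: 2 significant figures.
Rounded: 7.5 × 10^2 J.

7.5 × 10^2 J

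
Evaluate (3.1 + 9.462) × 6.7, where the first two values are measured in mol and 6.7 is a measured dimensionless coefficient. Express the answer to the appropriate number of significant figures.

3.1 mol + 9.462 mol = 12.562 mol; the sum is limited to 1 decimal place (3 s.f.).
Carrying full precision, 12.562 × 6.7 = 84.1654 mol; 6.7 has 2 s.f., so the result keeps min(3, 2) = 2 s.f.
Rounded to 2 significant figures: 84 mol.

84 mol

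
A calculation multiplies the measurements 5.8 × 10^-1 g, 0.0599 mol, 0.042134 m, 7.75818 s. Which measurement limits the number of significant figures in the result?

5.8 × 10^-1 g

5.8 × 10^-1 g → 2 s.f.; 0.0599 mol → 3 s.f.; 0.042134 m → 5 s.f.; 7.75818 s → 6 s.f.
The fewest is 2 significant figures, from 5.8 × 10^-1 g.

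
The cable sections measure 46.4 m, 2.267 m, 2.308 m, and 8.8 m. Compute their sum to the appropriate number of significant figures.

46.4 m + 2.267 m + 2.308 m + 8.8 m = 59.775 m.
Addition/subtraction keeps the fewest decimal places: 46.4 → 1 decimal place, 2.267 → 3 decimal places, 2.308 → 3 decimal places, 8.8 → 1 decimal place; limit is 1.
Rounded to 1 decimal place: 59.8 m.

59.8 m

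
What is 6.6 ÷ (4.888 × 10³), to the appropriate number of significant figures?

6.6 ÷ (4.888 × 10³) = 0.00135024549918…
Multiplication/division keeps the fewest significant figures: 6.6 → 2 s.f., 4.888 × 10³ → 4 s.f.; limit is 2.
Rounded to 2 significant figures: 0.0014.

0.0014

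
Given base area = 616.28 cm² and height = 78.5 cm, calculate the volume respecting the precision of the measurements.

volume = 616.28 cm² × 78.5 cm = 48377.98 cm³.
616.28 has 5 significant figures; 78.5 has 3.
Division/multiplication keeps the fewest: 3 significant figures.
Rounded: 4.84 × 10^4 cm³.

4.84 × 10^4 cm³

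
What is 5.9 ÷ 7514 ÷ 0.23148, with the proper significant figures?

5.9 ÷ 7514 ÷ 0.23148 = 0.00339208984885…
Multiplication/division keeps the fewest significant figures: 5.9 → 2 s.f., 7514 → 4 s.f., 0.23148 → 5 s.f.; limit is 2.
Rounded to 2 significant figures: 0.0034.

0.0034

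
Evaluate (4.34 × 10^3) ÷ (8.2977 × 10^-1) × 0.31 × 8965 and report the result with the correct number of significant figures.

1.5 × 10^7

(4.34 × 10^3) ÷ (8.2977 × 10^-1) × 0.31 × 8965 = 14535969.0035…
Multiplication/division keeps the fewest significant figures: 4.34 × 10^3 → 3 s.f., 8.2977 × 10^-1 → 5 s.f., 0.31 → 2 s.f., 8965 → 4 s.f.; limit is 2.
Rounded to 2 significant figures: 1.5 × 10^7.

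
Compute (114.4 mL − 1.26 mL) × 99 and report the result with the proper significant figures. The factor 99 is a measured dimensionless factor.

1.1 × 10^4 mL

114.4 mL − 1.26 mL = 113.14 mL; the difference is limited to 1 decimal place (4 s.f.).
Carrying full precision, 113.14 × 99 = 11200.86 mL; 99 has 2 s.f., so the result keeps min(4, 2) = 2 s.f.
Rounded to 2 significant figures: 1.1 × 10^4 mL.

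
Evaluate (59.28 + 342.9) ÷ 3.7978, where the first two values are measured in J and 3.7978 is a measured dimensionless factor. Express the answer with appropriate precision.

105.9 J

59.28 J + 342.9 J = 402.18 J; the sum is limited to 1 decimal place (4 s.f.).
Carrying full precision, 402.18 ÷ 3.7978 = 105.898151561… J; 3.7978 has 5 s.f., so the result keeps min(4, 5) = 4 s.f.
Rounded to 4 significant figures: 105.9 J.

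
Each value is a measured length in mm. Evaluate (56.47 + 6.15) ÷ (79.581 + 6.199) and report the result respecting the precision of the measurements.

56.47 + 6.15 = 62.62, limited to 2 d.p. → 4 s.f.; 79.581 + 6.199 = 85.780, limited to 3 d.p. → 5 s.f.
Carrying full precision, 62.62 ÷ 85.780 = 0.730006994637…; keep min(4, 5) = 4 s.f.
Rounded to 4 significant figures: 7.300 × 10⁻¹.

7.300 × 10⁻¹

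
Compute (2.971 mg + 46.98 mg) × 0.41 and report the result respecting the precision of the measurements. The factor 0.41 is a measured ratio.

2.971 mg + 46.98 mg = 49.951 mg; the sum is limited to 2 decimal places (4 s.f.).
Carrying full precision, 49.951 × 0.41 = 20.47991 mg; 0.41 has 2 s.f., so the result keeps min(4, 2) = 2 s.f.
Rounded to 2 significant figures: 2.0 × 10^1 mg.

2.0 × 10^1 mg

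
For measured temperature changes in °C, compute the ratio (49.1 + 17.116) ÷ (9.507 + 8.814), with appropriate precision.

3.61

49.1 + 17.116 = 66.216, limited to 1 d.p. → 3 s.f.; 9.507 + 8.814 = 18.321, limited to 3 d.p. → 5 s.f.
Carrying full precision, 66.216 ÷ 18.321 = 3.61421319797…; keep min(3, 5) = 3 s.f.
Rounded to 3 significant figures: 3.61.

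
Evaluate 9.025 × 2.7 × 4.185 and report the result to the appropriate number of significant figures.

1.0 × 10²

9.025 × 2.7 × 4.185 = 101.9779875
Multiplication/division keeps the fewest significant figures: 9.025 → 4 s.f., 2.7 → 2 s.f., 4.185 → 4 s.f.; limit is 2.
Rounded to 2 significant figures: 1.0 × 10².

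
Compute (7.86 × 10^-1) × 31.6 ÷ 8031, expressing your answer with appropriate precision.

(7.86 × 10^-1) × 31.6 ÷ 8031 = 0.00309271572656…
Multiplication/division keeps the fewest significant figures: 7.86 × 10^-1 → 3 s.f., 31.6 → 3 s.f., 8031 → 4 s.f.; limit is 3.
Rounded to 3 significant figures: 0.00309.

0.00309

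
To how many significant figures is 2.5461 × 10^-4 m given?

2.5461 × 10^-4: in scientific notation every digit of the coefficient is significant.

5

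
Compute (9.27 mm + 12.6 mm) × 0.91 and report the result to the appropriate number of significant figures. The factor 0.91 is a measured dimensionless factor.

9.27 mm + 12.6 mm = 21.87 mm; the sum is limited to 1 decimal place (3 s.f.).
Carrying full precision, 21.87 × 0.91 = 19.9017 mm; 0.91 has 2 s.f., so the result keeps min(3, 2) = 2 s.f.
Rounded to 2 significant figures: 2.0 × 10¹ mm.

2.0 × 10¹ mm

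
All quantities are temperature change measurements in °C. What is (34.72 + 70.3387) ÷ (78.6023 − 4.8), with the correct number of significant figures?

34.72 + 70.3387 = 105.0587, limited to 2 d.p. → 5 s.f.; 78.6023 − 4.8 = 73.8023, limited to 1 d.p. → 3 s.f.
Carrying full precision, 105.0587 ÷ 73.8023 = 1.4235152563…; keep min(5, 3) = 3 s.f.
Rounded to 3 significant figures: 1.42.

1.42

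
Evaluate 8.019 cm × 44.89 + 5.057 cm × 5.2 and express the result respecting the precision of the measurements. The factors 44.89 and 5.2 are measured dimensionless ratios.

8.019 × 44.89 = 359.97291 → 360.0 cm (4 s.f., last digit at the 10^-1 place).
5.057 × 5.2 = 26.2964 → 26 cm (2 s.f., last digit at the 10^0 place).
Sum: 386.26931 cm; keep the coarser place, 10^0.
Result: 386 cm.

386 cm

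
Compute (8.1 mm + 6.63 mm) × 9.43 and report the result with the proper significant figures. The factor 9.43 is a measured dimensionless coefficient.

8.1 mm + 6.63 mm = 14.73 mm; the sum is limited to 1 decimal place (3 s.f.).
Carrying full precision, 14.73 × 9.43 = 138.9039 mm; 9.43 has 3 s.f., so the result keeps min(3, 3) = 3 s.f.
Rounded to 3 significant figures: 139 mm.

139 mm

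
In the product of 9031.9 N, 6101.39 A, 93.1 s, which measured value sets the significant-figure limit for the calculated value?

9031.9 N → 5 s.f.; 6101.39 A → 6 s.f.; 93.1 s → 3 s.f.
The fewest is 3 significant figures, from 93.1 s.

93.1 s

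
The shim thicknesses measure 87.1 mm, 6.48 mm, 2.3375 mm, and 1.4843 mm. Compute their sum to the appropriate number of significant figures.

97.4 mm

87.1 mm + 6.48 mm + 2.3375 mm + 1.4843 mm = 97.4018 mm.
Addition/subtraction keeps the fewest decimal places: 87.1 → 1 decimal place, 6.48 → 2 decimal places, 2.3375 → 4 decimal places, 1.4843 → 4 decimal places; limit is 1.
Rounded to 1 decimal place: 97.4 mm.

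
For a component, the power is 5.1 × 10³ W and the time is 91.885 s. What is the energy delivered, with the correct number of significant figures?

energy delivered = 5.1 × 10³ W × 91.885 s = 468613.5 J.
5.1 × 10³ has 2 significant figures; 91.885 has 5.
Division/multiplication keeps the fewest: 2 significant figures.
Rounded: 4.7 × 10⁵ J.

4.7 × 10⁵ J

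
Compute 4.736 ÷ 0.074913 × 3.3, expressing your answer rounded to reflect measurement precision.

2.1 × 10²

4.736 ÷ 0.074913 × 3.3 = 208.626006167…
Multiplication/division keeps the fewest significant figures: 4.736 → 4 s.f., 0.074913 → 5 s.f., 3.3 → 2 s.f.; limit is 2.
Rounded to 2 significant figures: 2.1 × 10².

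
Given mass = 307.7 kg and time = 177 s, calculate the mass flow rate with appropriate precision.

mass flow rate = 307.7 kg ÷ 177 s = 1.7384180791… kg/s.
307.7 has 4 significant figures; 177 has 3.
Division/multiplication keeps the fewest: 3 significant figures.
Rounded: 1.74 kg/s.

1.74 kg/s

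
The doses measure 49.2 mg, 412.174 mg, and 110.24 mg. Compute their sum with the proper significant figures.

49.2 mg + 412.174 mg + 110.24 mg = 571.614 mg.
Addition/subtraction keeps the fewest decimal places: 49.2 → 1 decimal place, 412.174 → 3 decimal places, 110.24 → 2 decimal places; limit is 1.
Rounded to 1 decimal place: 571.6 mg.

571.6 mg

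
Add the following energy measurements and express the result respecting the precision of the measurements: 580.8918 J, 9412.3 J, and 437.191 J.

580.8918 J + 9412.3 J + 437.191 J = 10430.3828 J.
Addition/subtraction keeps the fewest decimal places: 580.8918 → 4 decimal places, 9412.3 → 1 decimal place, 437.191 → 3 decimal places; limit is 1.
Rounded to 1 decimal place: 10430.4 J.

10430.4 J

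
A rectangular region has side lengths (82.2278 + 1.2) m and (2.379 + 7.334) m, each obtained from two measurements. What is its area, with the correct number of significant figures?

82.2278 + 1.2 = 83.4278, limited to 1 d.p. → 3 s.f.; 2.379 + 7.334 = 9.713, limited to 3 d.p. → 4 s.f.
Carrying full precision, 83.4278 × 9.713 = 810.3342214; keep min(3, 4) = 3 s.f.
Rounded to 3 significant figures: 8.10 × 10² m².

8.10 × 10² m²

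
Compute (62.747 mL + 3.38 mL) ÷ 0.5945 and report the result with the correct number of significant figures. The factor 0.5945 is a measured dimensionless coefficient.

62.747 mL + 3.38 mL = 66.127 mL; the sum is limited to 2 decimal places (4 s.f.).
Carrying full precision, 66.127 ÷ 0.5945 = 111.231286796… mL; 0.5945 has 4 s.f., so the result keeps min(4, 4) = 4 s.f.
Rounded to 4 significant figures: 1.112 × 10^2 mL.

1.112 × 10^2 mL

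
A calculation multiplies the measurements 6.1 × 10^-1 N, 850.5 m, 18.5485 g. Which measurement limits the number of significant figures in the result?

6.1 × 10^-1 N → 2 s.f.; 850.5 m → 4 s.f.; 18.5485 g → 6 s.f.
The fewest is 2 significant figures, from 6.1 × 10^-1 N.

6.1 × 10^-1 N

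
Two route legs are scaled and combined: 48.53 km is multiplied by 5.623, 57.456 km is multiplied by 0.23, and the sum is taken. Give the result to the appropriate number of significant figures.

286 km

48.53 × 5.623 = 272.88419 → 272.9 km (4 s.f., last digit at the 10^-1 place).
57.456 × 0.23 = 13.21488 → 13 km (2 s.f., last digit at the 10^0 place).
Sum: 286.09907 km; keep the coarser place, 10^0.
Result: 286 km.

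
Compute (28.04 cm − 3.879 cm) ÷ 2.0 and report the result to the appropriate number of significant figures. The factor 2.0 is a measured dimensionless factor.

28.04 cm − 3.879 cm = 24.161 cm; the difference is limited to 2 decimal places (4 s.f.).
Carrying full precision, 24.161 ÷ 2.0 = 12.0805 cm; 2.0 has 2 s.f., so the result keeps min(4, 2) = 2 s.f.
Rounded to 2 significant figures: 12 cm.

12 cm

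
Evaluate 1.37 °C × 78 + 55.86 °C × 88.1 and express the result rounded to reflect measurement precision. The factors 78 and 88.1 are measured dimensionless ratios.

1.37 × 78 = 106.86 → 1.1 × 10^2 °C (2 s.f., last digit at the 10^1 place).
55.86 × 88.1 = 4921.266 → 4.92 × 10^3 °C (3 s.f., last digit at the 10^1 place).
Sum: 5028.126 °C; keep the coarser place, 10^1.
Result: 5.03 × 10^3 °C.

5.03 × 10^3 °C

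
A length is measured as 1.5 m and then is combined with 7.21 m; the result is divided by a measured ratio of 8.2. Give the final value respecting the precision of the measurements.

1.1 m

1.5 m + 7.21 m = 8.71 m; the sum is limited to 1 decimal place (2 s.f.).
Carrying full precision, 8.71 ÷ 8.2 = 1.06219512195… m; 8.2 has 2 s.f., so the result keeps min(2, 2) = 2 s.f.
Rounded to 2 significant figures: 1.1 m.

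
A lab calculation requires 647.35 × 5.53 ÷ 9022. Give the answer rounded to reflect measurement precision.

0.397

647.35 × 5.53 ÷ 9022 = 0.396790678342…
Multiplication/division keeps the fewest significant figures: 647.35 → 5 s.f., 5.53 → 3 s.f., 9022 → 4 s.f.; limit is 3.
Rounded to 3 significant figures: 0.397.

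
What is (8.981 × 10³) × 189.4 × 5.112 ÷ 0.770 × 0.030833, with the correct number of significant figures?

3.48 × 10⁵

(8.981 × 10³) × 189.4 × 5.112 ÷ 0.770 × 0.030833 = 348193.431379…
Multiplication/division keeps the fewest significant figures: 8.981 × 10³ → 4 s.f., 189.4 → 4 s.f., 5.112 → 4 s.f., 0.770 → 3 s.f., 0.030833 → 5 s.f.; limit is 3.
Rounded to 3 significant figures: 3.48 × 10⁵.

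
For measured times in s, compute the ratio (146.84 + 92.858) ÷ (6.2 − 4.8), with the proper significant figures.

1.7 × 10²

146.84 + 92.858 = 239.698, limited to 2 d.p. → 5 s.f.; 6.2 − 4.8 = 1.4, limited to 1 d.p. → 2 s.f.
Carrying full precision, 239.698 ÷ 1.4 = 171.212857143…; keep min(5, 2) = 2 s.f.
Rounded to 2 significant figures: 1.7 × 10².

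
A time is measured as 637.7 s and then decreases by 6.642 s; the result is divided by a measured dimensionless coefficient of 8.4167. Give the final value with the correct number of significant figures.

637.7 s − 6.642 s = 631.058 s; the difference is limited to 1 decimal place (4 s.f.).
Carrying full precision, 631.058 ÷ 8.4167 = 74.9768911806… s; 8.4167 has 5 s.f., so the result keeps min(4, 5) = 4 s.f.
Rounded to 4 significant figures: 74.98 s.

74.98 s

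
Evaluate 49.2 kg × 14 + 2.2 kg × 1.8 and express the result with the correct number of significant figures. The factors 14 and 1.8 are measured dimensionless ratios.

49.2 × 14 = 688.8 → 6.9 × 10² kg (2 s.f., last digit at the 10^1 place).
2.2 × 1.8 = 3.96 → 4.0 kg (2 s.f., last digit at the 10^-1 place).
Sum: 692.76 kg; keep the coarser place, 10^1.
Result: 6.9 × 10² kg.

6.9 × 10² kg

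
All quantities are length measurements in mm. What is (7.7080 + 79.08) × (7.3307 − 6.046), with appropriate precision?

111.5 mm²

7.7080 + 79.08 = 86.7880, limited to 2 d.p. → 4 s.f.; 7.3307 − 6.046 = 1.2847, limited to 3 d.p. → 4 s.f.
Carrying full precision, 86.7880 × 1.2847 = 111.4965436; keep min(4, 4) = 4 s.f.
Rounded to 4 significant figures: 111.5 mm².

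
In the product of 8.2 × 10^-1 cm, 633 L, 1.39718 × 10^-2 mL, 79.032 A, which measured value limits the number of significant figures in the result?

8.2 × 10^-1 cm

8.2 × 10^-1 cm → 2 s.f.; 633 L → 3 s.f.; 1.39718 × 10^-2 mL → 6 s.f.; 79.032 A → 5 s.f.
The fewest is 2 significant figures, from 8.2 × 10^-1 cm.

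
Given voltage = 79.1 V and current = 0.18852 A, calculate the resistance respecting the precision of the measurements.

420. Ω

resistance = 79.1 V ÷ 0.18852 A = 419.584129005… Ω.
79.1 has 3 significant figures; 0.18852 has 5.
Division/multiplication keeps the fewest: 3 significant figures.
Rounded: 420. Ω.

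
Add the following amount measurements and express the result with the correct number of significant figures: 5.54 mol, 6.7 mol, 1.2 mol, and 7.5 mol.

20.9 mol

5.54 mol + 6.7 mol + 1.2 mol + 7.5 mol = 20.94 mol.
Addition/subtraction keeps the fewest decimal places: 5.54 → 2 decimal places, 6.7 → 1 decimal place, 1.2 → 1 decimal place, 7.5 → 1 decimal place; limit is 1.
Rounded to 1 decimal place: 20.9 mol.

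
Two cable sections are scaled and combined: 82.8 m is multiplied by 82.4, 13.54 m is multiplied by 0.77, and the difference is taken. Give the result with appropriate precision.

6.81 × 10^3 m

82.8 × 82.4 = 6822.72 → 6.82 × 10^3 m (3 s.f., last digit at the 10^1 place).
13.54 × 0.77 = 10.4258 → 10. m (2 s.f., last digit at the 10^0 place).
Difference: 6812.2942 m; keep the coarser place, 10^1.
Result: 6.81 × 10^3 m.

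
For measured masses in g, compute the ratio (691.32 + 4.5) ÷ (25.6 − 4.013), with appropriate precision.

691.32 + 4.5 = 695.82, limited to 1 d.p. → 4 s.f.; 25.6 − 4.013 = 21.587, limited to 1 d.p. → 3 s.f.
Carrying full precision, 695.82 ÷ 21.587 = 32.2332885533…; keep min(4, 3) = 3 s.f.
Rounded to 3 significant figures: 32.2.

32.2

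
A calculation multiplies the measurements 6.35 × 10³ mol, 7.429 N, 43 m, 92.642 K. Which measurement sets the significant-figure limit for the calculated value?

6.35 × 10³ mol → 3 s.f.; 7.429 N → 4 s.f.; 43 m → 2 s.f.; 92.642 K → 5 s.f.
The fewest is 2 significant figures, from 43 m.

43 m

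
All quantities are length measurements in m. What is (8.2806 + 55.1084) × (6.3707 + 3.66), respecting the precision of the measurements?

635.8 m²

8.2806 + 55.1084 = 63.3890, limited to 4 d.p. → 6 s.f.; 6.3707 + 3.66 = 10.0307, limited to 2 d.p. → 4 s.f.
Carrying full precision, 63.3890 × 10.0307 = 635.8360423; keep min(6, 4) = 4 s.f.
Rounded to 4 significant figures: 635.8 m².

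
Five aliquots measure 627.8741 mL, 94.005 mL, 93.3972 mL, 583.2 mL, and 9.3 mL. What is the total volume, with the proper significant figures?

1407.8 mL

627.8741 mL + 94.005 mL + 93.3972 mL + 583.2 mL + 9.3 mL = 1407.7763 mL.
Addition/subtraction keeps the fewest decimal places: 627.8741 → 4 decimal places, 94.005 → 3 decimal places, 93.3972 → 4 decimal places, 583.2 → 1 decimal place, 9.3 → 1 decimal place; limit is 1.
Rounded to 1 decimal place: 1407.8 mL.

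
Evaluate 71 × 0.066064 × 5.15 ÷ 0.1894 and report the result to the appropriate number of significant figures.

1.3 × 10²

71 × 0.066064 × 5.15 ÷ 0.1894 = 127.54119113…
Multiplication/division keeps the fewest significant figures: 71 → 2 s.f., 0.066064 → 5 s.f., 5.15 → 3 s.f., 0.1894 → 4 s.f.; limit is 2.
Rounded to 2 significant figures: 1.3 × 10².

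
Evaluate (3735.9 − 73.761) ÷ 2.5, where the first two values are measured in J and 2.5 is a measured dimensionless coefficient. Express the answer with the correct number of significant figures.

1.5 × 10^3 J

3735.9 J − 73.761 J = 3662.139 J; the difference is limited to 1 decimal place (5 s.f.).
Carrying full precision, 3662.139 ÷ 2.5 = 1464.8556 J; 2.5 has 2 s.f., so the result keeps min(5, 2) = 2 s.f.
Rounded to 2 significant figures: 1.5 × 10^3 J.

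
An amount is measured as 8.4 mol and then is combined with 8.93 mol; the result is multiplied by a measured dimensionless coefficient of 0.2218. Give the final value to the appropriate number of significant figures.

3.84 mol

8.4 mol + 8.93 mol = 17.33 mol; the sum is limited to 1 decimal place (3 s.f.).
Carrying full precision, 17.33 × 0.2218 = 3.843794 mol; 0.2218 has 4 s.f., so the result keeps min(3, 4) = 3 s.f.
Rounded to 3 significant figures: 3.84 mol.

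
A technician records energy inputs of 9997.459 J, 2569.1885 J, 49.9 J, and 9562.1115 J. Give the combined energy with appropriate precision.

9997.459 J + 2569.1885 J + 49.9 J + 9562.1115 J = 22178.6590 J.
Addition/subtraction keeps the fewest decimal places: 9997.459 → 3 decimal places, 2569.1885 → 4 decimal places, 49.9 → 1 decimal place, 9562.1115 → 4 decimal places; limit is 1.
Rounded to 1 decimal place: 22178.7 J.

22178.7 J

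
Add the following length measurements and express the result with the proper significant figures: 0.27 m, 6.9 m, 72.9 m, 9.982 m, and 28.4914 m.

0.27 m + 6.9 m + 72.9 m + 9.982 m + 28.4914 m = 118.5434 m.
Addition/subtraction keeps the fewest decimal places: 0.27 → 2 decimal places, 6.9 → 1 decimal place, 72.9 → 1 decimal place, 9.982 → 3 decimal places, 28.4914 → 4 decimal places; limit is 1.
Rounded to 1 decimal place: 1.185 × 10² m.

1.185 × 10² m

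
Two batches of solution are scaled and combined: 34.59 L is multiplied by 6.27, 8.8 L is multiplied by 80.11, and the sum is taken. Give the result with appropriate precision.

9.2 × 10^2 L

34.59 × 6.27 = 216.8793 → 2.17 × 10^2 L (3 s.f., last digit at the 10^0 place).
8.8 × 80.11 = 704.968 → 7.0 × 10^2 L (2 s.f., last digit at the 10^1 place).
Sum: 921.8473 L; keep the coarser place, 10^1.
Result: 9.2 × 10^2 L.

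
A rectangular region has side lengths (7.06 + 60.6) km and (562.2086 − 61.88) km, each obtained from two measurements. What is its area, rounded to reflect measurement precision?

3.39 × 10^4 km²

7.06 + 60.6 = 67.66, limited to 1 d.p. → 3 s.f.; 562.2086 − 61.88 = 500.3286, limited to 2 d.p. → 5 s.f.
Carrying full precision, 67.66 × 500.3286 = 33852.233076; keep min(3, 5) = 3 s.f.
Rounded to 3 significant figures: 3.39 × 10^4 km².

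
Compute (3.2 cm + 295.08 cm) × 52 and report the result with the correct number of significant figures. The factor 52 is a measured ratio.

3.2 cm + 295.08 cm = 298.28 cm; the sum is limited to 1 decimal place (4 s.f.).
Carrying full precision, 298.28 × 52 = 15510.56 cm; 52 has 2 s.f., so the result keeps min(4, 2) = 2 s.f.
Rounded to 2 significant figures: 1.6 × 10^4 cm.

1.6 × 10^4 cm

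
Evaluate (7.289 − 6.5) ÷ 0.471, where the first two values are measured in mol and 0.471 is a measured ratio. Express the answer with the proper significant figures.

2 mol

7.289 mol − 6.5 mol = 0.789 mol; the difference is limited to 1 decimal place (1 s.f.).
Carrying full precision, 0.789 ÷ 0.471 = 1.67515923567… mol; 0.471 has 3 s.f., so the result keeps min(1, 3) = 1 s.f.
Rounded to 1 significant figure: 2 mol.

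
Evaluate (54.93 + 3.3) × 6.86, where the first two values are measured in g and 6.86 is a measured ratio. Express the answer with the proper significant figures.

54.93 g + 3.3 g = 58.23 g; the sum is limited to 1 decimal place (3 s.f.).
Carrying full precision, 58.23 × 6.86 = 399.4578 g; 6.86 has 3 s.f., so the result keeps min(3, 3) = 3 s.f.
Rounded to 3 significant figures: 399 g.

399 g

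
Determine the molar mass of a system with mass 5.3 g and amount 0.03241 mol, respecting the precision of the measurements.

1.6 × 10^2 g/mol

molar mass = 5.3 g ÷ 0.03241 mol = 163.529774761… g/mol.
5.3 has 2 significant figures; 0.03241 has 4.
Division/multiplication keeps the fewest: 2 significant figures.
Rounded: 1.6 × 10^2 g/mol.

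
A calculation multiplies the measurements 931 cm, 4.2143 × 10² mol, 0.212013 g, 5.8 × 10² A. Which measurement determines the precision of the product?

931 cm → 3 s.f.; 4.2143 × 10² mol → 5 s.f.; 0.212013 g → 6 s.f.; 5.8 × 10² A → 2 s.f.
The fewest is 2 significant figures, from 5.8 × 10² A.

5.8 × 10² A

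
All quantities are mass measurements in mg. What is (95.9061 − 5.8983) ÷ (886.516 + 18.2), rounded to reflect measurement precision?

95.9061 − 5.8983 = 90.0078, limited to 4 d.p. → 6 s.f.; 886.516 + 18.2 = 904.716, limited to 1 d.p. → 4 s.f.
Carrying full precision, 90.0078 ÷ 904.716 = 0.0994873529373…; keep min(6, 4) = 4 s.f.
Rounded to 4 significant figures: 0.09949.

0.09949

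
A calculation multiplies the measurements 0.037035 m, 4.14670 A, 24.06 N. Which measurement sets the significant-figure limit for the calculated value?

24.06 N

0.037035 m → 5 s.f.; 4.14670 A → 6 s.f.; 24.06 N → 4 s.f.
The fewest is 4 significant figures, from 24.06 N.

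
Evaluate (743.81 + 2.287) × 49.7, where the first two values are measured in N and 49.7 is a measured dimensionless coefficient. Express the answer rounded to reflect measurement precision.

743.81 N + 2.287 N = 746.097 N; the sum is limited to 2 decimal places (5 s.f.).
Carrying full precision, 746.097 × 49.7 = 37081.0209 N; 49.7 has 3 s.f., so the result keeps min(5, 3) = 3 s.f.
Rounded to 3 significant figures: 3.71 × 10⁴ N.

3.71 × 10⁴ N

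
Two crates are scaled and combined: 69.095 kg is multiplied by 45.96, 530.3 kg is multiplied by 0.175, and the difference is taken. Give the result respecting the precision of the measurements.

3.083 × 10³ kg

69.095 × 45.96 = 3175.6062 → 3176 kg (4 s.f., last digit at the 10^0 place).
530.3 × 0.175 = 92.8025 → 92.8 kg (3 s.f., last digit at the 10^-1 place).
Difference: 3082.8037 kg; keep the coarser place, 10^0.
Result: 3.083 × 10³ kg.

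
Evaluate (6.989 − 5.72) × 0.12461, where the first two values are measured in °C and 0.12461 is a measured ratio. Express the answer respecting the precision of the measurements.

6.989 °C − 5.72 °C = 1.269 °C; the difference is limited to 2 decimal places (3 s.f.).
Carrying full precision, 1.269 × 0.12461 = 0.15813009 °C; 0.12461 has 5 s.f., so the result keeps min(3, 5) = 3 s.f.
Rounded to 3 significant figures: 0.158 °C.

0.158 °C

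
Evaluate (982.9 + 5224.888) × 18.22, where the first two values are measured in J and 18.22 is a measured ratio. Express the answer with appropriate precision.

1.131 × 10^5 J

982.9 J + 5224.888 J = 6207.788 J; the sum is limited to 1 decimal place (5 s.f.).
Carrying full precision, 6207.788 × 18.22 = 113105.89736 J; 18.22 has 4 s.f., so the result keeps min(5, 4) = 4 s.f.
Rounded to 4 significant figures: 1.131 × 10^5 J.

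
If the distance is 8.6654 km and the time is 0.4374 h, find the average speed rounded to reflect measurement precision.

average speed = 8.6654 km ÷ 0.4374 h = 19.8111568358… km/h.
8.6654 has 5 significant figures; 0.4374 has 4.
Division/multiplication keeps the fewest: 4 significant figures.
Rounded: 19.81 km/h.

19.81 km/h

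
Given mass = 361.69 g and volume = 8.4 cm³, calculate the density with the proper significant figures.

density = 361.69 g ÷ 8.4 cm³ = 43.0583333333… g/cm³.
361.69 has 5 significant figures; 8.4 has 2.
Division/multiplication keeps the fewest: 2 significant figures.
Rounded: 43 g/cm³.

43 g/cm³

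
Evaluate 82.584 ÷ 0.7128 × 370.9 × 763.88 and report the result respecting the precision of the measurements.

82.584 ÷ 0.7128 × 370.9 × 763.88 = 32825412.7802…
Multiplication/division keeps the fewest significant figures: 82.584 → 5 s.f., 0.7128 → 4 s.f., 370.9 → 4 s.f., 763.88 → 5 s.f.; limit is 4.
Rounded to 4 significant figures: 3.283 × 10⁷.

3.283 × 10⁷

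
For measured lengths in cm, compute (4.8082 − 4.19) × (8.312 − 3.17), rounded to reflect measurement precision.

3.2 cm²

4.8082 − 4.19 = 0.6182, limited to 2 d.p. → 2 s.f.; 8.312 − 3.17 = 5.142, limited to 2 d.p. → 3 s.f.
Carrying full precision, 0.6182 × 5.142 = 3.1787844; keep min(2, 3) = 2 s.f.
Rounded to 2 significant figures: 3.2 cm².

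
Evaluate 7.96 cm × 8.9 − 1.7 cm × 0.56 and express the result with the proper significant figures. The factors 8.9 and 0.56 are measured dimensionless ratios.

7.96 × 8.9 = 70.844 → 71 cm (2 s.f., last digit at the 10^0 place).
1.7 × 0.56 = 0.952 → 0.95 cm (2 s.f., last digit at the 10^-2 place).
Difference: 69.892 cm; keep the coarser place, 10^0.
Result: 7.0 × 10¹ cm.

7.0 × 10¹ cm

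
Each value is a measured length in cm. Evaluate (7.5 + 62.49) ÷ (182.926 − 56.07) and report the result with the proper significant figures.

7.5 + 62.49 = 69.99, limited to 1 d.p. → 3 s.f.; 182.926 − 56.07 = 126.856, limited to 2 d.p. → 5 s.f.
Carrying full precision, 69.99 ÷ 126.856 = 0.551727943495…; keep min(3, 5) = 3 s.f.
Rounded to 3 significant figures: 0.552.

0.552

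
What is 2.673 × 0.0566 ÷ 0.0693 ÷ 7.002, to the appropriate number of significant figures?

2.673 × 0.0566 ÷ 0.0693 ÷ 7.002 = 0.311788468601…
Multiplication/division keeps the fewest significant figures: 2.673 → 4 s.f., 0.0566 → 3 s.f., 0.0693 → 3 s.f., 7.002 → 4 s.f.; limit is 3.
Rounded to 3 significant figures: 0.312.

0.312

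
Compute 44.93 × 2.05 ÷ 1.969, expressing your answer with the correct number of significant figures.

44.93 × 2.05 ÷ 1.969 = 46.7783138649…
Multiplication/division keeps the fewest significant figures: 44.93 → 4 s.f., 2.05 → 3 s.f., 1.969 → 4 s.f.; limit is 3.
Rounded to 3 significant figures: 46.8.

46.8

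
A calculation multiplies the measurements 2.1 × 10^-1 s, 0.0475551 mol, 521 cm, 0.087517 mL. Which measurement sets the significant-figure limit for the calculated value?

2.1 × 10^-1 s

2.1 × 10^-1 s → 2 s.f.; 0.0475551 mol → 6 s.f.; 521 cm → 3 s.f.; 0.087517 mL → 5 s.f.
The fewest is 2 significant figures, from 2.1 × 10^-1 s.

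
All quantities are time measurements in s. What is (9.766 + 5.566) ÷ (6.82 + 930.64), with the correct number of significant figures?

9.766 + 5.566 = 15.332, limited to 3 d.p. → 5 s.f.; 6.82 + 930.64 = 937.46, limited to 2 d.p. → 5 s.f.
Carrying full precision, 15.332 ÷ 937.46 = 0.0163548311395…; keep min(5, 5) = 5 s.f.
Rounded to 5 significant figures: 0.016355.

0.016355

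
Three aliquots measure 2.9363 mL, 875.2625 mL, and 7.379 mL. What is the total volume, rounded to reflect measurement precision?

2.9363 mL + 875.2625 mL + 7.379 mL = 885.5778 mL.
Addition/subtraction keeps the fewest decimal places: 2.9363 → 4 decimal places, 875.2625 → 4 decimal places, 7.379 → 3 decimal places; limit is 3.
Rounded to 3 decimal places: 8.85578 × 10^2 mL.

8.85578 × 10^2 mL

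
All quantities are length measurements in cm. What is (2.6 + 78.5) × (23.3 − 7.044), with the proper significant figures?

1.32 × 10³ cm²

2.6 + 78.5 = 81.1, limited to 1 d.p. → 3 s.f.; 23.3 − 7.044 = 16.256, limited to 1 d.p. → 3 s.f.
Carrying full precision, 81.1 × 16.256 = 1318.3616; keep min(3, 3) = 3 s.f.
Rounded to 3 significant figures: 1.32 × 10³ cm².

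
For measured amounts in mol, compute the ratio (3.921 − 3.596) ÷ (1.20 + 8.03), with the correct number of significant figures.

0.0352

3.921 − 3.596 = 0.325, limited to 3 d.p. → 3 s.f.; 1.20 + 8.03 = 9.23, limited to 2 d.p. → 3 s.f.
Carrying full precision, 0.325 ÷ 9.23 = 0.0352112676056…; keep min(3, 3) = 3 s.f.
Rounded to 3 significant figures: 0.0352.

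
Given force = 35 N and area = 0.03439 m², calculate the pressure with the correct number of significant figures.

1.0 × 10³ Pa

pressure = 35 N ÷ 0.03439 m² = 1017.73771445… Pa.
35 has 2 significant figures; 0.03439 has 4.
Division/multiplication keeps the fewest: 2 significant figures.
Rounded: 1.0 × 10³ Pa.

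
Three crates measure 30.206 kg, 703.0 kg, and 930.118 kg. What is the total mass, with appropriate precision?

30.206 kg + 703.0 kg + 930.118 kg = 1663.324 kg.
Addition/subtraction keeps the fewest decimal places: 30.206 → 3 decimal places, 703.0 → 1 decimal place, 930.118 → 3 decimal places; limit is 1.
Rounded to 1 decimal place: 1663.3 kg.

1663.3 kg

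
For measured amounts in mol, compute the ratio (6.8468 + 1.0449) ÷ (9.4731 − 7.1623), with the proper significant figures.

3.4151

6.8468 + 1.0449 = 7.8917, limited to 4 d.p. → 5 s.f.; 9.4731 − 7.1623 = 2.3108, limited to 4 d.p. → 5 s.f.
Carrying full precision, 7.8917 ÷ 2.3108 = 3.41513761468…; keep min(5, 5) = 5 s.f.
Rounded to 5 significant figures: 3.4151.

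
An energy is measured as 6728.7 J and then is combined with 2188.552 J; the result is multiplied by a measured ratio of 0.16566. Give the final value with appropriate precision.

6728.7 J + 2188.552 J = 8917.252 J; the sum is limited to 1 decimal place (5 s.f.).
Carrying full precision, 8917.252 × 0.16566 = 1477.23196632 J; 0.16566 has 5 s.f., so the result keeps min(5, 5) = 5 s.f.
Rounded to 5 significant figures: 1.4772 × 10³ J.

1.4772 × 10³ J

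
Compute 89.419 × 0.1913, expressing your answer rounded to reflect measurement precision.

89.419 × 0.1913 = 17.1058547
Multiplication/division keeps the fewest significant figures: 89.419 → 5 s.f., 0.1913 → 4 s.f.; limit is 4.
Rounded to 4 significant figures: 17.11.

17.11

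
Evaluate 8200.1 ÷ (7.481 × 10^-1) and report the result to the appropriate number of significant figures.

1.096 × 10^4

8200.1 ÷ (7.481 × 10^-1) = 10961.235129…
Multiplication/division keeps the fewest significant figures: 8200.1 → 5 s.f., 7.481 × 10^-1 → 4 s.f.; limit is 4.
Rounded to 4 significant figures: 1.096 × 10^4.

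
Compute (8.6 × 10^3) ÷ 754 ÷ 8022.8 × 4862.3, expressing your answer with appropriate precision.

(8.6 × 10^3) ÷ 754 ÷ 8022.8 × 4862.3 = 6.91262329417…
Multiplication/division keeps the fewest significant figures: 8.6 × 10^3 → 2 s.f., 754 → 3 s.f., 8022.8 → 5 s.f., 4862.3 → 5 s.f.; limit is 2.
Rounded to 2 significant figures: 6.9.

6.9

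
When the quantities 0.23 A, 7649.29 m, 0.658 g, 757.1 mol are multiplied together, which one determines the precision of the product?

0.23 A → 2 s.f.; 7649.29 m → 6 s.f.; 0.658 g → 3 s.f.; 757.1 mol → 4 s.f.
The fewest is 2 significant figures, from 0.23 A.

0.23 A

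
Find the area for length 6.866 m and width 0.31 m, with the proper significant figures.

2.1 m²

area = 6.866 m × 0.31 m = 2.12846 m².
6.866 has 4 significant figures; 0.31 has 2.
Division/multiplication keeps the fewest: 2 significant figures.
Rounded: 2.1 m².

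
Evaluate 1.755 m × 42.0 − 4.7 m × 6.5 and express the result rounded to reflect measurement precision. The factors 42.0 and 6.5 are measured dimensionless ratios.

43 m

1.755 × 42.0 = 73.71 → 73.7 m (3 s.f., last digit at the 10^-1 place).
4.7 × 6.5 = 30.55 → 31 m (2 s.f., last digit at the 10^0 place).
Difference: 43.16 m; keep the coarser place, 10^0.
Result: 43 m.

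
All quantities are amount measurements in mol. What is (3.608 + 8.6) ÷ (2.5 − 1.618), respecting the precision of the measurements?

1 × 10^1

3.608 + 8.6 = 12.208, limited to 1 d.p. → 3 s.f.; 2.5 − 1.618 = 0.882, limited to 1 d.p. → 1 s.f.
Carrying full precision, 12.208 ÷ 0.882 = 13.8412698413…; keep min(3, 1) = 1 s.f.
Rounded to 1 significant figure: 1 × 10^1.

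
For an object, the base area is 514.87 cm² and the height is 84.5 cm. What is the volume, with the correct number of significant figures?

4.35 × 10⁴ cm³

volume = 514.87 cm² × 84.5 cm = 43506.515 cm³.
514.87 has 5 significant figures; 84.5 has 3.
Division/multiplication keeps the fewest: 3 significant figures.
Rounded: 4.35 × 10⁴ cm³.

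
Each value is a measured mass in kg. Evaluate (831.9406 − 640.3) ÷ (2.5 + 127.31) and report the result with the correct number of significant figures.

831.9406 − 640.3 = 191.6406, limited to 1 d.p. → 4 s.f.; 2.5 + 127.31 = 129.81, limited to 1 d.p. → 4 s.f.
Carrying full precision, 191.6406 ÷ 129.81 = 1.47631615438…; keep min(4, 4) = 4 s.f.
Rounded to 4 significant figures: 1.476.

1.476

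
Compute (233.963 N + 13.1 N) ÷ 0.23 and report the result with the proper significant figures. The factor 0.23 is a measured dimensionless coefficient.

233.963 N + 13.1 N = 247.063 N; the sum is limited to 1 decimal place (4 s.f.).
Carrying full precision, 247.063 ÷ 0.23 = 1074.18695652… N; 0.23 has 2 s.f., so the result keeps min(4, 2) = 2 s.f.
Rounded to 2 significant figures: 1.1 × 10^3 N.

1.1 × 10^3 N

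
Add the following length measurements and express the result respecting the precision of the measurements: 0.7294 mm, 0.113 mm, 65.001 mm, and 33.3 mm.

0.7294 mm + 0.113 mm + 65.001 mm + 33.3 mm = 99.1434 mm.
Addition/subtraction keeps the fewest decimal places: 0.7294 → 4 decimal places, 0.113 → 3 decimal places, 65.001 → 3 decimal places, 33.3 → 1 decimal place; limit is 1.
Rounded to 1 decimal place: 99.1 mm.

99.1 mm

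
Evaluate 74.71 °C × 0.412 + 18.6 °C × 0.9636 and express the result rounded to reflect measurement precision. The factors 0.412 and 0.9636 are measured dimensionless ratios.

48.7 °C

74.71 × 0.412 = 30.78052 → 30.8 °C (3 s.f., last digit at the 10^-1 place).
18.6 × 0.9636 = 17.92296 → 17.9 °C (3 s.f., last digit at the 10^-1 place).
Sum: 48.70348 °C; keep the coarser place, 10^-1.
Result: 48.7 °C.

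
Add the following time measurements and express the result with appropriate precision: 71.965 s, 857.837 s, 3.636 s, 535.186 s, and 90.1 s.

71.965 s + 857.837 s + 3.636 s + 535.186 s + 90.1 s = 1558.724 s.
Addition/subtraction keeps the fewest decimal places: 71.965 → 3 decimal places, 857.837 → 3 decimal places, 3.636 → 3 decimal places, 535.186 → 3 decimal places, 90.1 → 1 decimal place; limit is 1.
Rounded to 1 decimal place: 1558.7 s.

1558.7 s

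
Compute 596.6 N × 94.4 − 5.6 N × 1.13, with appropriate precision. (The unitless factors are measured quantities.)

5.63 × 10⁴ N

596.6 × 94.4 = 56319.04 → 5.63 × 10⁴ N (3 s.f., last digit at the 10^2 place).
5.6 × 1.13 = 6.328 → 6.3 N (2 s.f., last digit at the 10^-1 place).
Difference: 56312.712 N; keep the coarser place, 10^2.
Result: 5.63 × 10⁴ N.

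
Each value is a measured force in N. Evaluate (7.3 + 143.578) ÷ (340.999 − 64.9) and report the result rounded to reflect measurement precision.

7.3 + 143.578 = 150.878, limited to 1 d.p. → 4 s.f.; 340.999 − 64.9 = 276.099, limited to 1 d.p. → 4 s.f.
Carrying full precision, 150.878 ÷ 276.099 = 0.546463406242…; keep min(4, 4) = 4 s.f.
Rounded to 4 significant figures: 0.5465.

0.5465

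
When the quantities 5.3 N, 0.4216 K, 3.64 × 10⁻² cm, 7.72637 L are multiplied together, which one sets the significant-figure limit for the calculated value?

5.3 N → 2 s.f.; 0.4216 K → 4 s.f.; 3.64 × 10⁻² cm → 3 s.f.; 7.72637 L → 6 s.f.
The fewest is 2 significant figures, from 5.3 N.

5.3 N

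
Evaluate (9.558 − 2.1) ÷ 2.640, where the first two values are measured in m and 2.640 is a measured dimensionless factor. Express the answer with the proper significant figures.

2.8 m

9.558 m − 2.1 m = 7.458 m; the difference is limited to 1 decimal place (2 s.f.).
Carrying full precision, 7.458 ÷ 2.640 = 2.825 m; 2.640 has 4 s.f., so the result keeps min(2, 4) = 2 s.f.
Rounded to 2 significant figures: 2.8 m.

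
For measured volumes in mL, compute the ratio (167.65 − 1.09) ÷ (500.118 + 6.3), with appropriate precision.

167.65 − 1.09 = 166.56, limited to 2 d.p. → 5 s.f.; 500.118 + 6.3 = 506.418, limited to 1 d.p. → 4 s.f.
Carrying full precision, 166.56 ÷ 506.418 = 0.32889826191…; keep min(5, 4) = 4 s.f.
Rounded to 4 significant figures: 3.289 × 10⁻¹.

3.289 × 10⁻¹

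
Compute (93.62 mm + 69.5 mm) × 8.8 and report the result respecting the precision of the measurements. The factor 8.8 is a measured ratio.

1.4 × 10^3 mm

93.62 mm + 69.5 mm = 163.12 mm; the sum is limited to 1 decimal place (4 s.f.).
Carrying full precision, 163.12 × 8.8 = 1435.456 mm; 8.8 has 2 s.f., so the result keeps min(4, 2) = 2 s.f.
Rounded to 2 significant figures: 1.4 × 10^3 mm.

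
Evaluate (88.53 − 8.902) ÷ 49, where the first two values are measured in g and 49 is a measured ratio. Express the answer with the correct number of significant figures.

1.6 g

88.53 g − 8.902 g = 79.628 g; the difference is limited to 2 decimal places (4 s.f.).
Carrying full precision, 79.628 ÷ 49 = 1.62506122449… g; 49 has 2 s.f., so the result keeps min(4, 2) = 2 s.f.
Rounded to 2 significant figures: 1.6 g.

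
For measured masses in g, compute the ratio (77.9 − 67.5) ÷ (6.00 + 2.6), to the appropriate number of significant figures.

1.2

77.9 − 67.5 = 10.4, limited to 1 d.p. → 3 s.f.; 6.00 + 2.6 = 8.60, limited to 1 d.p. → 2 s.f.
Carrying full precision, 10.4 ÷ 8.60 = 1.20930232558…; keep min(3, 2) = 2 s.f.
Rounded to 2 significant figures: 1.2.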